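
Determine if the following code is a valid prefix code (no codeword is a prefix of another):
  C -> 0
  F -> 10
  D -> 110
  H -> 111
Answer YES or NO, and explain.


Checking each pair (does one codeword prefix another?):
  C='0' vs F='10': no prefix
  C='0' vs D='110': no prefix
  C='0' vs H='111': no prefix
  F='10' vs C='0': no prefix
  F='10' vs D='110': no prefix
  F='10' vs H='111': no prefix
  D='110' vs C='0': no prefix
  D='110' vs F='10': no prefix
  D='110' vs H='111': no prefix
  H='111' vs C='0': no prefix
  H='111' vs F='10': no prefix
  H='111' vs D='110': no prefix
No violation found over all pairs.

YES -- this is a valid prefix code. No codeword is a prefix of any other codeword.


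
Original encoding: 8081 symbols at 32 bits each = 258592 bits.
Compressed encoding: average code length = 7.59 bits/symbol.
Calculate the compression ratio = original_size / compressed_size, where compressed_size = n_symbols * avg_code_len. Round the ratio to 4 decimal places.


original_size = n_symbols * orig_bits = 8081 * 32 = 258592 bits
compressed_size = n_symbols * avg_code_len = 8081 * 7.59 = 61334.79 bits
ratio = original_size / compressed_size = 258592 / 61334.79 = 4.2161

Compression ratio = 4.2161


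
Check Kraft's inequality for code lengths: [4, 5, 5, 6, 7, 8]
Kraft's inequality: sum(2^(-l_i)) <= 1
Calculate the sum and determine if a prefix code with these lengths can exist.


Sum = 2^(-4) + 2^(-5) + 2^(-5) + 2^(-6) + 2^(-7) + 2^(-8)
    = 0.0625 + 0.03125 + 0.03125 + 0.015625 + 0.0078125 + 0.00390625
    = 39/256 = 0.15234375
Since 0.15234375 <= 1, Kraft's inequality IS satisfied.
A prefix code with these lengths CAN exist.

Kraft sum = 0.15234375. Satisfied.


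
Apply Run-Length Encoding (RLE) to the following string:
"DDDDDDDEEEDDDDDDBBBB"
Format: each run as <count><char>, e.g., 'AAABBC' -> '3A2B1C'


Scanning runs left to right:
  i=0: run of 'D' x 7 -> '7D'
  i=7: run of 'E' x 3 -> '3E'
  i=10: run of 'D' x 6 -> '6D'
  i=16: run of 'B' x 4 -> '4B'

RLE = 7D3E6D4B


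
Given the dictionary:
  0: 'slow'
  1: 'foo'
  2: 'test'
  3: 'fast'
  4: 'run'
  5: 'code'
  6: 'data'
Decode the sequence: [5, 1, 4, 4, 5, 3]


Look up each index in the dictionary:
  5 -> 'code'
  1 -> 'foo'
  4 -> 'run'
  4 -> 'run'
  5 -> 'code'
  3 -> 'fast'

Decoded: "code foo run run code fast"


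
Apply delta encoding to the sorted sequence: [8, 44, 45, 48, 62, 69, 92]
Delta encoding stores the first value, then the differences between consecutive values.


First value: 8
Deltas:
  44 - 8 = 36
  45 - 44 = 1
  48 - 45 = 3
  62 - 48 = 14
  69 - 62 = 7
  92 - 69 = 23


Delta encoded: [8, 36, 1, 3, 14, 7, 23]


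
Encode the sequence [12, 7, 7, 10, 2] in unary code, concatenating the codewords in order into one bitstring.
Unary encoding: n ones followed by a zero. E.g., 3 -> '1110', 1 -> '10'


Encode each number as n ones followed by a terminating 0:
  12 -> 1111111111110 (13 bits)
  7 -> 11111110 (8 bits)
  7 -> 11111110 (8 bits)
  10 -> 11111111110 (11 bits)
  2 -> 110 (3 bits)
Total length = 13 + 8 + 8 + 11 + 3 = 43 bits.

Unary([12, 7, 7, 10, 2]) = 1111111111110111111101111111011111111110110 (43 bits)


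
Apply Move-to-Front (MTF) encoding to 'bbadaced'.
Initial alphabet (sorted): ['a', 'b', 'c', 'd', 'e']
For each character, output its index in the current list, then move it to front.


MTF encoding:
'b': index 1 in ['a', 'b', 'c', 'd', 'e'] -> ['b', 'a', 'c', 'd', 'e']
'b': index 0 in ['b', 'a', 'c', 'd', 'e'] -> ['b', 'a', 'c', 'd', 'e']
'a': index 1 in ['b', 'a', 'c', 'd', 'e'] -> ['a', 'b', 'c', 'd', 'e']
'd': index 3 in ['a', 'b', 'c', 'd', 'e'] -> ['d', 'a', 'b', 'c', 'e']
'a': index 1 in ['d', 'a', 'b', 'c', 'e'] -> ['a', 'd', 'b', 'c', 'e']
'c': index 3 in ['a', 'd', 'b', 'c', 'e'] -> ['c', 'a', 'd', 'b', 'e']
'e': index 4 in ['c', 'a', 'd', 'b', 'e'] -> ['e', 'c', 'a', 'd', 'b']
'd': index 3 in ['e', 'c', 'a', 'd', 'b'] -> ['d', 'e', 'c', 'a', 'b']


Output: [1, 0, 1, 3, 1, 3, 4, 3]


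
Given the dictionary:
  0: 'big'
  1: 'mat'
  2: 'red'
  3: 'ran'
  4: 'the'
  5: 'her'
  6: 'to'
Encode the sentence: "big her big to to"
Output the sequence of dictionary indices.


Look up each word in the dictionary:
  'big' -> 0
  'her' -> 5
  'big' -> 0
  'to' -> 6
  'to' -> 6

Encoded: [0, 5, 0, 6, 6]


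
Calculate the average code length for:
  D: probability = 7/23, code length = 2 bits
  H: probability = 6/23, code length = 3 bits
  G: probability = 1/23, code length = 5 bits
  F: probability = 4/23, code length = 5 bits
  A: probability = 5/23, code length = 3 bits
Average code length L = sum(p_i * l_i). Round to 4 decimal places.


Weighted contributions p_i * l_i:
  D: (7/23) * 2 = 14/23
  H: (6/23) * 3 = 18/23
  G: (1/23) * 5 = 5/23
  F: (4/23) * 5 = 20/23
  A: (5/23) * 3 = 15/23
Sum = (14 + 18 + 5 + 20 + 15)/23 = 72/23

L = 72/23 = 3.1304 bits/symbol


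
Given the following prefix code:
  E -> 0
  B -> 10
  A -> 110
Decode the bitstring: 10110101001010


Decoding step by step:
Bits 10 -> B
Bits 110 -> A
Bits 10 -> B
Bits 10 -> B
Bits 0 -> E
Bits 10 -> B
Bits 10 -> B


Decoded message: BABBEBB


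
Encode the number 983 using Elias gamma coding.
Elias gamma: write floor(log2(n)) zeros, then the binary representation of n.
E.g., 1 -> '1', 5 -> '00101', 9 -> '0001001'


num_bits = floor(log2(983)) + 1 = 10
leading_zeros = num_bits - 1 = 9
binary(983) = 1111010111

Elias gamma(983) = '000000000' + '1111010111' = 0000000001111010111 (19 bits)


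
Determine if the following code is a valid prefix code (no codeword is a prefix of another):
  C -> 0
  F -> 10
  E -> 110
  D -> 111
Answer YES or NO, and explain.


Checking each pair (does one codeword prefix another?):
  C='0' vs F='10': no prefix
  C='0' vs E='110': no prefix
  C='0' vs D='111': no prefix
  F='10' vs C='0': no prefix
  F='10' vs E='110': no prefix
  F='10' vs D='111': no prefix
  E='110' vs C='0': no prefix
  E='110' vs F='10': no prefix
  E='110' vs D='111': no prefix
  D='111' vs C='0': no prefix
  D='111' vs F='10': no prefix
  D='111' vs E='110': no prefix
No violation found over all pairs.

YES -- this is a valid prefix code. No codeword is a prefix of any other codeword.


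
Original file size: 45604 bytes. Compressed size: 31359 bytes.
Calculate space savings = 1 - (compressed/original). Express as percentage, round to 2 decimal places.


ratio = compressed/original = 31359/45604 = 0.687637
savings = 1 - ratio = 1 - 0.687637 = 0.312363
as a percentage: 0.312363 * 100 = 31.24%

Space savings = 1 - 31359/45604 = 31.24%


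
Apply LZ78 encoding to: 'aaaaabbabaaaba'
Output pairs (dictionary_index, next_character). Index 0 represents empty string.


LZ78 encoding steps:
Dictionary: {0: ''}
Step 1: w='' (idx 0), next='a' -> output (0, 'a'), add 'a' as idx 1
Step 2: w='a' (idx 1), next='a' -> output (1, 'a'), add 'aa' as idx 2
Step 3: w='aa' (idx 2), next='b' -> output (2, 'b'), add 'aab' as idx 3
Step 4: w='' (idx 0), next='b' -> output (0, 'b'), add 'b' as idx 4
Step 5: w='a' (idx 1), next='b' -> output (1, 'b'), add 'ab' as idx 5
Step 6: w='aa' (idx 2), next='a' -> output (2, 'a'), add 'aaa' as idx 6
Step 7: w='b' (idx 4), next='a' -> output (4, 'a'), add 'ba' as idx 7


Encoded: [(0, 'a'), (1, 'a'), (2, 'b'), (0, 'b'), (1, 'b'), (2, 'a'), (4, 'a')]


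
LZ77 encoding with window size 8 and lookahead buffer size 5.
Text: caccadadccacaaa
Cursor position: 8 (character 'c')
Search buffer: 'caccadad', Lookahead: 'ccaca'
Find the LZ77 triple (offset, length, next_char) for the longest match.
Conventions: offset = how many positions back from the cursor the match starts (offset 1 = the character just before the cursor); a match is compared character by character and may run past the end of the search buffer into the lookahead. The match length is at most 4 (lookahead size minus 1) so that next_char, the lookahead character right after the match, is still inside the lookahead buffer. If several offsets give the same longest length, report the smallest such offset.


Try each offset into the search buffer:
  offset=1 (pos 7, char 'd'): match length 0
  offset=2 (pos 6, char 'a'): match length 0
  offset=3 (pos 5, char 'd'): match length 0
  offset=4 (pos 4, char 'a'): match length 0
  offset=5 (pos 3, char 'c'): match length 1
  offset=6 (pos 2, char 'c'): match length 3
  offset=7 (pos 1, char 'a'): match length 0
  offset=8 (pos 0, char 'c'): match length 1
Longest match has length 3 at offset 6.
next_char = character at position 8 + 3 = 11 -> 'c'

Best match: offset=6, length=3 (matching 'cca' starting at position 2)
LZ77 triple: (6, 3, 'c')


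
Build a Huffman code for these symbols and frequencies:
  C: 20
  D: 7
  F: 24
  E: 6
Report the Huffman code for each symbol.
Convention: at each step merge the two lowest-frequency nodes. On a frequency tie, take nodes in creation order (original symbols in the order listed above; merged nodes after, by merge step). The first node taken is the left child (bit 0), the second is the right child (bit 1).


Huffman tree construction:
Step 1: Merge E(6) + D(7) = 13
Step 2: Merge (E+D)(13) + C(20) = 33
Step 3: Merge F(24) + ((E+D)+C)(33) = 57
Read each symbol's code off the tree from the root (left child = 0, right child = 1).

Codes:
  C: 11 (length 2)
  D: 101 (length 3)
  F: 0 (length 1)
  E: 100 (length 3)
Average code length: 103/57 = 1.8070 bits/symbol


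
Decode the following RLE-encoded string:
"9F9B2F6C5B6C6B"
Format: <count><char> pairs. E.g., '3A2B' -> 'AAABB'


Expanding each <count><char> pair:
  9F -> 'FFFFFFFFF'
  9B -> 'BBBBBBBBB'
  2F -> 'FF'
  6C -> 'CCCCCC'
  5B -> 'BBBBB'
  6C -> 'CCCCCC'
  6B -> 'BBBBBB'

Decoded = FFFFFFFFFBBBBBBBBBFFCCCCCCBBBBBCCCCCCBBBBBB


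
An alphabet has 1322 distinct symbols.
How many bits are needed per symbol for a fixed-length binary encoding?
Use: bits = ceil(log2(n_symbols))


log2(1322) = 10.3685
Bracket: 2^10 = 1024 < 1322 <= 2^11 = 2048
So ceil(log2(1322)) = 11

bits = ceil(log2(1322)) = ceil(10.3685) = 11 bits


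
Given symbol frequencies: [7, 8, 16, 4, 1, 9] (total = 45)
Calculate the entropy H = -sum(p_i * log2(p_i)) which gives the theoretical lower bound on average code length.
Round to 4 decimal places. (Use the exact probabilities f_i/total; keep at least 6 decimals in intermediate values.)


Per-symbol terms -p_i * log2(p_i) with p_i = f_i/45:
  p = 7/45 = 0.155556: log2(p) = -2.684498, -p*log2(p) = 0.417589
  p = 8/45 = 0.177778: log2(p) = -2.491853, -p*log2(p) = 0.442996
  p = 16/45 = 0.355556: log2(p) = -1.491853, -p*log2(p) = 0.530437
  p = 4/45 = 0.088889: log2(p) = -3.491853, -p*log2(p) = 0.310387
  p = 1/45 = 0.022222: log2(p) = -5.491853, -p*log2(p) = 0.122041
  p = 9/45 = 0.200000: log2(p) = -2.321928, -p*log2(p) = 0.464386
H = 0.417589 + 0.442996 + 0.530437 + 0.310387 + 0.122041 + 0.464386 = 2.287836

H = 2.2878 bits/symbol


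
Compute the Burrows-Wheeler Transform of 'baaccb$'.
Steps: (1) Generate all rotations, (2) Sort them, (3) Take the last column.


Rotations (sorted):
  0: $baaccb -> last char: b
  1: aaccb$b -> last char: b
  2: accb$ba -> last char: a
  3: b$baacc -> last char: c
  4: baaccb$ -> last char: $
  5: cb$baac -> last char: c
  6: ccb$baa -> last char: a


BWT = bbac$ca


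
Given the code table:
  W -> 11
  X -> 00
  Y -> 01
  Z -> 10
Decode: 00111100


Decoding:
00 -> X
11 -> W
11 -> W
00 -> X


Result: XWWX


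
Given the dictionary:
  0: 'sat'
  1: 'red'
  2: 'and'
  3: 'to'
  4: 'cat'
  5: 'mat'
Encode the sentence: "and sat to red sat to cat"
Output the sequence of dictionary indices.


Look up each word in the dictionary:
  'and' -> 2
  'sat' -> 0
  'to' -> 3
  'red' -> 1
  'sat' -> 0
  'to' -> 3
  'cat' -> 4

Encoded: [2, 0, 3, 1, 0, 3, 4]


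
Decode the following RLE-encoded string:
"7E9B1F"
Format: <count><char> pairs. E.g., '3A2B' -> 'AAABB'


Expanding each <count><char> pair:
  7E -> 'EEEEEEE'
  9B -> 'BBBBBBBBB'
  1F -> 'F'

Decoded = EEEEEEEBBBBBBBBBF


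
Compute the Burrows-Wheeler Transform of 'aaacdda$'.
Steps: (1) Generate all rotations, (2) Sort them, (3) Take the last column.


Rotations (sorted):
  0: $aaacdda -> last char: a
  1: a$aaacdd -> last char: d
  2: aaacdda$ -> last char: $
  3: aacdda$a -> last char: a
  4: acdda$aa -> last char: a
  5: cdda$aaa -> last char: a
  6: da$aaacd -> last char: d
  7: dda$aaac -> last char: c


BWT = ad$aaadc


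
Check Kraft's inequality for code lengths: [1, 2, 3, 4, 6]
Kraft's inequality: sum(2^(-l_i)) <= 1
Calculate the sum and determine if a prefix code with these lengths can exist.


Sum = 2^(-1) + 2^(-2) + 2^(-3) + 2^(-4) + 2^(-6)
    = 0.5 + 0.25 + 0.125 + 0.0625 + 0.015625
    = 61/64 = 0.953125
Since 0.953125 <= 1, Kraft's inequality IS satisfied.
A prefix code with these lengths CAN exist.

Kraft sum = 0.953125. Satisfied.


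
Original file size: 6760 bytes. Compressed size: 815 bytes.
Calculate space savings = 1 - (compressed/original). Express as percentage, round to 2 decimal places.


ratio = compressed/original = 815/6760 = 0.120562
savings = 1 - ratio = 1 - 0.120562 = 0.879438
as a percentage: 0.879438 * 100 = 87.94%

Space savings = 1 - 815/6760 = 87.94%


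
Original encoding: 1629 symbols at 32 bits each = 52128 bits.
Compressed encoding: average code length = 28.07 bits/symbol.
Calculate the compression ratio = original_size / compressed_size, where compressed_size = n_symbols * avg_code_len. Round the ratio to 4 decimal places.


original_size = n_symbols * orig_bits = 1629 * 32 = 52128 bits
compressed_size = n_symbols * avg_code_len = 1629 * 28.07 = 45726.03 bits
ratio = original_size / compressed_size = 52128 / 45726.03 = 1.14

Compression ratio = 1.14


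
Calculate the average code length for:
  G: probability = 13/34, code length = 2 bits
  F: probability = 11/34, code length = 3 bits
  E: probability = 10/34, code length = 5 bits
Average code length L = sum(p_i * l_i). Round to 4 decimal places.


Weighted contributions p_i * l_i:
  G: (13/34) * 2 = 26/34
  F: (11/34) * 3 = 33/34
  E: (10/34) * 5 = 50/34
Sum = (26 + 33 + 50)/34 = 109/34

L = 109/34 = 3.2059 bits/symbol


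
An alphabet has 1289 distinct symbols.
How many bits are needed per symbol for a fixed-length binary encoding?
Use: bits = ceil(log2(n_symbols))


log2(1289) = 10.332
Bracket: 2^10 = 1024 < 1289 <= 2^11 = 2048
So ceil(log2(1289)) = 11

bits = ceil(log2(1289)) = ceil(10.332) = 11 bits


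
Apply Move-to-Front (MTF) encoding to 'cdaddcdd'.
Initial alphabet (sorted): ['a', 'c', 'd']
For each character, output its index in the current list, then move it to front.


MTF encoding:
'c': index 1 in ['a', 'c', 'd'] -> ['c', 'a', 'd']
'd': index 2 in ['c', 'a', 'd'] -> ['d', 'c', 'a']
'a': index 2 in ['d', 'c', 'a'] -> ['a', 'd', 'c']
'd': index 1 in ['a', 'd', 'c'] -> ['d', 'a', 'c']
'd': index 0 in ['d', 'a', 'c'] -> ['d', 'a', 'c']
'c': index 2 in ['d', 'a', 'c'] -> ['c', 'd', 'a']
'd': index 1 in ['c', 'd', 'a'] -> ['d', 'c', 'a']
'd': index 0 in ['d', 'c', 'a'] -> ['d', 'c', 'a']


Output: [1, 2, 2, 1, 0, 2, 1, 0]


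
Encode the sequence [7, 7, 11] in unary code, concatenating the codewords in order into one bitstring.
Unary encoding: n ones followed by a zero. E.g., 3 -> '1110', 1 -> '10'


Encode each number as n ones followed by a terminating 0:
  7 -> 11111110 (8 bits)
  7 -> 11111110 (8 bits)
  11 -> 111111111110 (12 bits)
Total length = 8 + 8 + 12 = 28 bits.

Unary([7, 7, 11]) = 1111111011111110111111111110 (28 bits)


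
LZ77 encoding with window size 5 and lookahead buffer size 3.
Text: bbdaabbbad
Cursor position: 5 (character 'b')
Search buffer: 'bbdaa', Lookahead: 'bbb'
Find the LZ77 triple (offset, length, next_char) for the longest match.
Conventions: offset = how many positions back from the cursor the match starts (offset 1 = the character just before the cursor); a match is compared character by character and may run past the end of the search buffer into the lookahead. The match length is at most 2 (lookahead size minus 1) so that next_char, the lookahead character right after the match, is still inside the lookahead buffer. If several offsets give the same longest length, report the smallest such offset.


Try each offset into the search buffer:
  offset=1 (pos 4, char 'a'): match length 0
  offset=2 (pos 3, char 'a'): match length 0
  offset=3 (pos 2, char 'd'): match length 0
  offset=4 (pos 1, char 'b'): match length 1
  offset=5 (pos 0, char 'b'): match length 2
Longest match has length 2 at offset 5.
next_char = character at position 5 + 2 = 7 -> 'b'

Best match: offset=5, length=2 (matching 'bb' starting at position 0)
LZ77 triple: (5, 2, 'b')


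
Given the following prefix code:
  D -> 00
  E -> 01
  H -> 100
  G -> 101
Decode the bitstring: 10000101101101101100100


Decoding step by step:
Bits 100 -> H
Bits 00 -> D
Bits 101 -> G
Bits 101 -> G
Bits 101 -> G
Bits 101 -> G
Bits 100 -> H
Bits 100 -> H


Decoded message: HDGGGGHH


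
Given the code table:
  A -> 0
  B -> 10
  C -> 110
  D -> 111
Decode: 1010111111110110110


Decoding:
10 -> B
10 -> B
111 -> D
111 -> D
110 -> C
110 -> C
110 -> C


Result: BBDDCCC


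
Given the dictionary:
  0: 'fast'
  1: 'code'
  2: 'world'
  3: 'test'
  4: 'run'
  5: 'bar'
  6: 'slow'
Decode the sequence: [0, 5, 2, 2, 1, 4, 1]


Look up each index in the dictionary:
  0 -> 'fast'
  5 -> 'bar'
  2 -> 'world'
  2 -> 'world'
  1 -> 'code'
  4 -> 'run'
  1 -> 'code'

Decoded: "fast bar world world code run code"


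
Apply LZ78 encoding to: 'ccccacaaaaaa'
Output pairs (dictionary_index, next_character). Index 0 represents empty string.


LZ78 encoding steps:
Dictionary: {0: ''}
Step 1: w='' (idx 0), next='c' -> output (0, 'c'), add 'c' as idx 1
Step 2: w='c' (idx 1), next='c' -> output (1, 'c'), add 'cc' as idx 2
Step 3: w='c' (idx 1), next='a' -> output (1, 'a'), add 'ca' as idx 3
Step 4: w='ca' (idx 3), next='a' -> output (3, 'a'), add 'caa' as idx 4
Step 5: w='' (idx 0), next='a' -> output (0, 'a'), add 'a' as idx 5
Step 6: w='a' (idx 5), next='a' -> output (5, 'a'), add 'aa' as idx 6
Step 7: w='a' (idx 5), end of input -> output (5, '')


Encoded: [(0, 'c'), (1, 'c'), (1, 'a'), (3, 'a'), (0, 'a'), (5, 'a'), (5, '')]


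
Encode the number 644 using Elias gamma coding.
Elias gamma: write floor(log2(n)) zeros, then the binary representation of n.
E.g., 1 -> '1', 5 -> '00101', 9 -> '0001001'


num_bits = floor(log2(644)) + 1 = 10
leading_zeros = num_bits - 1 = 9
binary(644) = 1010000100

Elias gamma(644) = '000000000' + '1010000100' = 0000000001010000100 (19 bits)


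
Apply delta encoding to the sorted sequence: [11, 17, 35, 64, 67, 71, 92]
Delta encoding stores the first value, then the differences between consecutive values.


First value: 11
Deltas:
  17 - 11 = 6
  35 - 17 = 18
  64 - 35 = 29
  67 - 64 = 3
  71 - 67 = 4
  92 - 71 = 21


Delta encoded: [11, 6, 18, 29, 3, 4, 21]


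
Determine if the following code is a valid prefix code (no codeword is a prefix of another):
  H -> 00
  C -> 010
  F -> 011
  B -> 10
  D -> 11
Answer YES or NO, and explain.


Checking each pair (does one codeword prefix another?):
  H='00' vs C='010': no prefix
  H='00' vs F='011': no prefix
  H='00' vs B='10': no prefix
  H='00' vs D='11': no prefix
  C='010' vs H='00': no prefix
  C='010' vs F='011': no prefix
  C='010' vs B='10': no prefix
  C='010' vs D='11': no prefix
  F='011' vs H='00': no prefix
  F='011' vs C='010': no prefix
  F='011' vs B='10': no prefix
  F='011' vs D='11': no prefix
  B='10' vs H='00': no prefix
  B='10' vs C='010': no prefix
  B='10' vs F='011': no prefix
  B='10' vs D='11': no prefix
  D='11' vs H='00': no prefix
  D='11' vs C='010': no prefix
  D='11' vs F='011': no prefix
  D='11' vs B='10': no prefix
No violation found over all pairs.

YES -- this is a valid prefix code. No codeword is a prefix of any other codeword.


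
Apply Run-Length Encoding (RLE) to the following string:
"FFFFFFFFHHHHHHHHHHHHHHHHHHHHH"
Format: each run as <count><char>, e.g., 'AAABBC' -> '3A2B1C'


Scanning runs left to right:
  i=0: run of 'F' x 8 -> '8F'
  i=8: run of 'H' x 21 -> '21H'

RLE = 8F21H


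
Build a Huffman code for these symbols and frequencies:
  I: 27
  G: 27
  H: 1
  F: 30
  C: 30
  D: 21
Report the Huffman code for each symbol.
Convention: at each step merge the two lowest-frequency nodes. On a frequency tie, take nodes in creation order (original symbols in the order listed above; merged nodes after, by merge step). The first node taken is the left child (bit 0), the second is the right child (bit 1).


Huffman tree construction:
Step 1: Merge H(1) + D(21) = 22
Step 2: Merge (H+D)(22) + I(27) = 49
Step 3: Merge G(27) + F(30) = 57
Step 4: Merge C(30) + ((H+D)+I)(49) = 79
Step 5: Merge (G+F)(57) + (C+((H+D)+I))(79) = 136
Read each symbol's code off the tree from the root (left child = 0, right child = 1).

Codes:
  I: 111 (length 3)
  G: 00 (length 2)
  H: 1100 (length 4)
  F: 01 (length 2)
  C: 10 (length 2)
  D: 1101 (length 4)
Average code length: 343/136 = 2.5221 bits/symbol


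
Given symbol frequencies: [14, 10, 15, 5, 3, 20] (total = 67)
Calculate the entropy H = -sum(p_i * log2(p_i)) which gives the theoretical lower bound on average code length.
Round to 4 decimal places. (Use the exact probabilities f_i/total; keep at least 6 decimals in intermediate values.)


Per-symbol terms -p_i * log2(p_i) with p_i = f_i/67:
  p = 14/67 = 0.208955: log2(p) = -2.258734, -p*log2(p) = 0.471974
  p = 10/67 = 0.149254: log2(p) = -2.744161, -p*log2(p) = 0.409576
  p = 15/67 = 0.223881: log2(p) = -2.159199, -p*log2(p) = 0.483403
  p = 5/67 = 0.074627: log2(p) = -3.744161, -p*log2(p) = 0.279415
  p = 3/67 = 0.044776: log2(p) = -4.481127, -p*log2(p) = 0.200647
  p = 20/67 = 0.298507: log2(p) = -1.744161, -p*log2(p) = 0.520645
H = 0.471974 + 0.409576 + 0.483403 + 0.279415 + 0.200647 + 0.520645 = 2.365660

H = 2.3657 bits/symbol


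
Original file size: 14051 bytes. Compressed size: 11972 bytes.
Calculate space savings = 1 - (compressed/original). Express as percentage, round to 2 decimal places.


ratio = compressed/original = 11972/14051 = 0.852039
savings = 1 - ratio = 1 - 0.852039 = 0.147961
as a percentage: 0.147961 * 100 = 14.8%

Space savings = 1 - 11972/14051 = 14.8%


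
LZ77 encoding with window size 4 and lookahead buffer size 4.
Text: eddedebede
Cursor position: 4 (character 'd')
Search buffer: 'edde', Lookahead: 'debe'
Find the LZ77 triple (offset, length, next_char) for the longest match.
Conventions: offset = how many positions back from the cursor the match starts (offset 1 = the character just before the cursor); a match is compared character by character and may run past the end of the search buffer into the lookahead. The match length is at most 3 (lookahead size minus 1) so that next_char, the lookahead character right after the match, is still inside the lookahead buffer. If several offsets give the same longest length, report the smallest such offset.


Try each offset into the search buffer:
  offset=1 (pos 3, char 'e'): match length 0
  offset=2 (pos 2, char 'd'): match length 2
  offset=3 (pos 1, char 'd'): match length 1
  offset=4 (pos 0, char 'e'): match length 0
Longest match has length 2 at offset 2.
next_char = character at position 4 + 2 = 6 -> 'b'

Best match: offset=2, length=2 (matching 'de' starting at position 2)
LZ77 triple: (2, 2, 'b')


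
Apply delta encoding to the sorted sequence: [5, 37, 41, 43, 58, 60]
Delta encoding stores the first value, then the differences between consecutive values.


First value: 5
Deltas:
  37 - 5 = 32
  41 - 37 = 4
  43 - 41 = 2
  58 - 43 = 15
  60 - 58 = 2


Delta encoded: [5, 32, 4, 2, 15, 2]


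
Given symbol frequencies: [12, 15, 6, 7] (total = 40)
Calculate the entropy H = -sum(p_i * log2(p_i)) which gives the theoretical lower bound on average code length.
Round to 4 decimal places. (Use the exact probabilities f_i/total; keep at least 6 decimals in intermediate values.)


Per-symbol terms -p_i * log2(p_i) with p_i = f_i/40:
  p = 12/40 = 0.300000: log2(p) = -1.736966, -p*log2(p) = 0.521090
  p = 15/40 = 0.375000: log2(p) = -1.415037, -p*log2(p) = 0.530639
  p = 6/40 = 0.150000: log2(p) = -2.736966, -p*log2(p) = 0.410545
  p = 7/40 = 0.175000: log2(p) = -2.514573, -p*log2(p) = 0.440050
H = 0.521090 + 0.530639 + 0.410545 + 0.440050 = 1.902324

H = 1.9023 bits/symbol


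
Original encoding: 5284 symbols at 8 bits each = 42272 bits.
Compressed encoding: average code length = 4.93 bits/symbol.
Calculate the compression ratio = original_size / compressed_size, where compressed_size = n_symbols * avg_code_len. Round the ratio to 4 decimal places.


original_size = n_symbols * orig_bits = 5284 * 8 = 42272 bits
compressed_size = n_symbols * avg_code_len = 5284 * 4.93 = 26050.12 bits
ratio = original_size / compressed_size = 42272 / 26050.12 = 1.6227

Compression ratio = 1.6227


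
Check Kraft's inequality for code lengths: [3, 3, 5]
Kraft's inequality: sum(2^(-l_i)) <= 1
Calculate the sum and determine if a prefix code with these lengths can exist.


Sum = 2^(-3) + 2^(-3) + 2^(-5)
    = 0.125 + 0.125 + 0.03125
    = 9/32 = 0.28125
Since 0.28125 <= 1, Kraft's inequality IS satisfied.
A prefix code with these lengths CAN exist.

Kraft sum = 0.28125. Satisfied.


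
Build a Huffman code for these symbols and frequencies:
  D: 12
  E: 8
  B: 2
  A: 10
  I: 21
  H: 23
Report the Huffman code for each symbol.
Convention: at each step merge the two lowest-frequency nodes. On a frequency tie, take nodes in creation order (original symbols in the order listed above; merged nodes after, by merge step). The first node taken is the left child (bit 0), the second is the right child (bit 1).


Huffman tree construction:
Step 1: Merge B(2) + E(8) = 10
Step 2: Merge A(10) + (B+E)(10) = 20
Step 3: Merge D(12) + (A+(B+E))(20) = 32
Step 4: Merge I(21) + H(23) = 44
Step 5: Merge (D+(A+(B+E)))(32) + (I+H)(44) = 76
Read each symbol's code off the tree from the root (left child = 0, right child = 1).

Codes:
  D: 00 (length 2)
  E: 0111 (length 4)
  B: 0110 (length 4)
  A: 010 (length 3)
  I: 10 (length 2)
  H: 11 (length 2)
Average code length: 182/76 = 2.3947 bits/symbol


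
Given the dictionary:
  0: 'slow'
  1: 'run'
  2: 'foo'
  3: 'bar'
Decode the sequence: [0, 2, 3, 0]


Look up each index in the dictionary:
  0 -> 'slow'
  2 -> 'foo'
  3 -> 'bar'
  0 -> 'slow'

Decoded: "slow foo bar slow"


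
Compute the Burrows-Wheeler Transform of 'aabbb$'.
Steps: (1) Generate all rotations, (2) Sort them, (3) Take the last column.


Rotations (sorted):
  0: $aabbb -> last char: b
  1: aabbb$ -> last char: $
  2: abbb$a -> last char: a
  3: b$aabb -> last char: b
  4: bb$aab -> last char: b
  5: bbb$aa -> last char: a


BWT = b$abba


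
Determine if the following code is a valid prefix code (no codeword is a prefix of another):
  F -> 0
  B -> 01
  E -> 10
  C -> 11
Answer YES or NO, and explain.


Checking each pair (does one codeword prefix another?):
  F='0' vs B='01': prefix -- VIOLATION

NO -- this is NOT a valid prefix code. F (0) is a prefix of B (01).


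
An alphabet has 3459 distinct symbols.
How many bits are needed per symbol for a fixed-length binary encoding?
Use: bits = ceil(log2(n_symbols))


log2(3459) = 11.7561
Bracket: 2^11 = 2048 < 3459 <= 2^12 = 4096
So ceil(log2(3459)) = 12

bits = ceil(log2(3459)) = ceil(11.7561) = 12 bits


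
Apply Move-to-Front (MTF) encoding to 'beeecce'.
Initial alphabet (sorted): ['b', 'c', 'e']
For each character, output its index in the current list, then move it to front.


MTF encoding:
'b': index 0 in ['b', 'c', 'e'] -> ['b', 'c', 'e']
'e': index 2 in ['b', 'c', 'e'] -> ['e', 'b', 'c']
'e': index 0 in ['e', 'b', 'c'] -> ['e', 'b', 'c']
'e': index 0 in ['e', 'b', 'c'] -> ['e', 'b', 'c']
'c': index 2 in ['e', 'b', 'c'] -> ['c', 'e', 'b']
'c': index 0 in ['c', 'e', 'b'] -> ['c', 'e', 'b']
'e': index 1 in ['c', 'e', 'b'] -> ['e', 'c', 'b']


Output: [0, 2, 0, 0, 2, 0, 1]


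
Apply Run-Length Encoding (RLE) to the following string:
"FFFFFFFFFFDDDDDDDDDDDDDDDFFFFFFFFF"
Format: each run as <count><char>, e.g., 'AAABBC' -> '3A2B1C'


Scanning runs left to right:
  i=0: run of 'F' x 10 -> '10F'
  i=10: run of 'D' x 15 -> '15D'
  i=25: run of 'F' x 9 -> '9F'

RLE = 10F15D9F


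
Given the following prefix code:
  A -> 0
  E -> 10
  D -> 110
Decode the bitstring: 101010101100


Decoding step by step:
Bits 10 -> E
Bits 10 -> E
Bits 10 -> E
Bits 10 -> E
Bits 110 -> D
Bits 0 -> A


Decoded message: EEEEDA


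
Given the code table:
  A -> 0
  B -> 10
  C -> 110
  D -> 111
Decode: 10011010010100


Decoding:
10 -> B
0 -> A
110 -> C
10 -> B
0 -> A
10 -> B
10 -> B
0 -> A


Result: BACBABBA


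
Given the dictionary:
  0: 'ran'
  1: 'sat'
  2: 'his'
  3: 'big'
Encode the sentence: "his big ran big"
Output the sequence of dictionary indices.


Look up each word in the dictionary:
  'his' -> 2
  'big' -> 3
  'ran' -> 0
  'big' -> 3

Encoded: [2, 3, 0, 3]


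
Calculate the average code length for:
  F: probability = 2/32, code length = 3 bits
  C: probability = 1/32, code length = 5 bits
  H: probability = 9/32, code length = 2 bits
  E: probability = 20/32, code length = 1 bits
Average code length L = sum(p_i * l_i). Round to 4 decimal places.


Weighted contributions p_i * l_i:
  F: (2/32) * 3 = 6/32
  C: (1/32) * 5 = 5/32
  H: (9/32) * 2 = 18/32
  E: (20/32) * 1 = 20/32
Sum = (6 + 5 + 18 + 20)/32 = 49/32

L = 49/32 = 1.5313 bits/symbol


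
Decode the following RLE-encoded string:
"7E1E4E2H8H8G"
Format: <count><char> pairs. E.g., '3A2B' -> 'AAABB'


Expanding each <count><char> pair:
  7E -> 'EEEEEEE'
  1E -> 'E'
  4E -> 'EEEE'
  2H -> 'HH'
  8H -> 'HHHHHHHH'
  8G -> 'GGGGGGGG'

Decoded = EEEEEEEEEEEEHHHHHHHHHHGGGGGGGG


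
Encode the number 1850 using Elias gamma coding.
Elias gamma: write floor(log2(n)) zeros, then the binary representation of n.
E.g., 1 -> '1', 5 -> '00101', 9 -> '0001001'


num_bits = floor(log2(1850)) + 1 = 11
leading_zeros = num_bits - 1 = 10
binary(1850) = 11100111010

Elias gamma(1850) = '0000000000' + '11100111010' = 000000000011100111010 (21 bits)


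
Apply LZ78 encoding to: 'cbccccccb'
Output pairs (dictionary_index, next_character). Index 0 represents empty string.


LZ78 encoding steps:
Dictionary: {0: ''}
Step 1: w='' (idx 0), next='c' -> output (0, 'c'), add 'c' as idx 1
Step 2: w='' (idx 0), next='b' -> output (0, 'b'), add 'b' as idx 2
Step 3: w='c' (idx 1), next='c' -> output (1, 'c'), add 'cc' as idx 3
Step 4: w='cc' (idx 3), next='c' -> output (3, 'c'), add 'ccc' as idx 4
Step 5: w='c' (idx 1), next='b' -> output (1, 'b'), add 'cb' as idx 5


Encoded: [(0, 'c'), (0, 'b'), (1, 'c'), (3, 'c'), (1, 'b')]


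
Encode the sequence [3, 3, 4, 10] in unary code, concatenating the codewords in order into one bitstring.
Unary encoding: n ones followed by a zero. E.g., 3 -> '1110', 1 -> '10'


Encode each number as n ones followed by a terminating 0:
  3 -> 1110 (4 bits)
  3 -> 1110 (4 bits)
  4 -> 11110 (5 bits)
  10 -> 11111111110 (11 bits)
Total length = 4 + 4 + 5 + 11 = 24 bits.

Unary([3, 3, 4, 10]) = 111011101111011111111110 (24 bits)


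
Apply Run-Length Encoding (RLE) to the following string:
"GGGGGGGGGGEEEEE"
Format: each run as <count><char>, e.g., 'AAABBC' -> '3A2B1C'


Scanning runs left to right:
  i=0: run of 'G' x 10 -> '10G'
  i=10: run of 'E' x 5 -> '5E'

RLE = 10G5E


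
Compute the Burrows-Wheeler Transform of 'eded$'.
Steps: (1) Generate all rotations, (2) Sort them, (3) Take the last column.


Rotations (sorted):
  0: $eded -> last char: d
  1: d$ede -> last char: e
  2: ded$e -> last char: e
  3: ed$ed -> last char: d
  4: eded$ -> last char: $


BWT = deed$


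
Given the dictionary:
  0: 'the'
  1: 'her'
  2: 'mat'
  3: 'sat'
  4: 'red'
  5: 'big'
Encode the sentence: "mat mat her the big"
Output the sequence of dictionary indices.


Look up each word in the dictionary:
  'mat' -> 2
  'mat' -> 2
  'her' -> 1
  'the' -> 0
  'big' -> 5

Encoded: [2, 2, 1, 0, 5]


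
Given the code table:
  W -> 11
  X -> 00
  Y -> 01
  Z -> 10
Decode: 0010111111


Decoding:
00 -> X
10 -> Z
11 -> W
11 -> W
11 -> W


Result: XZWWW


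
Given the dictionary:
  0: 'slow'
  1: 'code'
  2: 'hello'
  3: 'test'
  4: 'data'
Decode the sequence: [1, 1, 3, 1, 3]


Look up each index in the dictionary:
  1 -> 'code'
  1 -> 'code'
  3 -> 'test'
  1 -> 'code'
  3 -> 'test'

Decoded: "code code test code test"


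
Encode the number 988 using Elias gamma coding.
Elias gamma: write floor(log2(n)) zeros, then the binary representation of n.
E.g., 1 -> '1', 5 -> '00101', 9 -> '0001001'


num_bits = floor(log2(988)) + 1 = 10
leading_zeros = num_bits - 1 = 9
binary(988) = 1111011100

Elias gamma(988) = '000000000' + '1111011100' = 0000000001111011100 (19 bits)


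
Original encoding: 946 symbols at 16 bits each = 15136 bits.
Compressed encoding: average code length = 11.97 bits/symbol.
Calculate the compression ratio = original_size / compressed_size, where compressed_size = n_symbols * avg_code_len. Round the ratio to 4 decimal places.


original_size = n_symbols * orig_bits = 946 * 16 = 15136 bits
compressed_size = n_symbols * avg_code_len = 946 * 11.97 = 11323.62 bits
ratio = original_size / compressed_size = 15136 / 11323.62 = 1.3367

Compression ratio = 1.3367


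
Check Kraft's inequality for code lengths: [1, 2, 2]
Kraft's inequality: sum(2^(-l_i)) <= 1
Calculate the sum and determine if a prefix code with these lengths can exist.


Sum = 2^(-1) + 2^(-2) + 2^(-2)
    = 0.5 + 0.25 + 0.25
    = 4/4 = 1.0
Since 1.0 <= 1, Kraft's inequality IS satisfied.
A prefix code with these lengths CAN exist.

Kraft sum = 1.0. Satisfied.


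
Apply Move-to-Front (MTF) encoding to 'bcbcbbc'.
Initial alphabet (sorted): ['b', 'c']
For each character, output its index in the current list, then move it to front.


MTF encoding:
'b': index 0 in ['b', 'c'] -> ['b', 'c']
'c': index 1 in ['b', 'c'] -> ['c', 'b']
'b': index 1 in ['c', 'b'] -> ['b', 'c']
'c': index 1 in ['b', 'c'] -> ['c', 'b']
'b': index 1 in ['c', 'b'] -> ['b', 'c']
'b': index 0 in ['b', 'c'] -> ['b', 'c']
'c': index 1 in ['b', 'c'] -> ['c', 'b']


Output: [0, 1, 1, 1, 1, 0, 1]


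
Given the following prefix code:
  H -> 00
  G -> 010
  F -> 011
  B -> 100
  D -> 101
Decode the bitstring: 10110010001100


Decoding step by step:
Bits 101 -> D
Bits 100 -> B
Bits 100 -> B
Bits 011 -> F
Bits 00 -> H


Decoded message: DBBFH


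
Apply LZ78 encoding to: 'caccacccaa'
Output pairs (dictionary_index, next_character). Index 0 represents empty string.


LZ78 encoding steps:
Dictionary: {0: ''}
Step 1: w='' (idx 0), next='c' -> output (0, 'c'), add 'c' as idx 1
Step 2: w='' (idx 0), next='a' -> output (0, 'a'), add 'a' as idx 2
Step 3: w='c' (idx 1), next='c' -> output (1, 'c'), add 'cc' as idx 3
Step 4: w='a' (idx 2), next='c' -> output (2, 'c'), add 'ac' as idx 4
Step 5: w='cc' (idx 3), next='a' -> output (3, 'a'), add 'cca' as idx 5
Step 6: w='a' (idx 2), end of input -> output (2, '')


Encoded: [(0, 'c'), (0, 'a'), (1, 'c'), (2, 'c'), (3, 'a'), (2, '')]


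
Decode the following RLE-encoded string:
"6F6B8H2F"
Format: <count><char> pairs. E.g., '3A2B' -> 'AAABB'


Expanding each <count><char> pair:
  6F -> 'FFFFFF'
  6B -> 'BBBBBB'
  8H -> 'HHHHHHHH'
  2F -> 'FF'

Decoded = FFFFFFBBBBBBHHHHHHHHFF


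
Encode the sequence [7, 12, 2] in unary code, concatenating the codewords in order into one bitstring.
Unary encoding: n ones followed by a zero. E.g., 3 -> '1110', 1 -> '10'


Encode each number as n ones followed by a terminating 0:
  7 -> 11111110 (8 bits)
  12 -> 1111111111110 (13 bits)
  2 -> 110 (3 bits)
Total length = 8 + 13 + 3 = 24 bits.

Unary([7, 12, 2]) = 111111101111111111110110 (24 bits)


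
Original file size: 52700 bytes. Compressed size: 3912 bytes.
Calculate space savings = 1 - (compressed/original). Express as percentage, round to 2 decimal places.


ratio = compressed/original = 3912/52700 = 0.074231
savings = 1 - ratio = 1 - 0.074231 = 0.925769
as a percentage: 0.925769 * 100 = 92.58%

Space savings = 1 - 3912/52700 = 92.58%


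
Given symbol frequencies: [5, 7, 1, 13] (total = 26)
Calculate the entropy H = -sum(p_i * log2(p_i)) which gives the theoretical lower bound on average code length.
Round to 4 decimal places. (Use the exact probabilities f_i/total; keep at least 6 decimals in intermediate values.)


Per-symbol terms -p_i * log2(p_i) with p_i = f_i/26:
  p = 5/26 = 0.192308: log2(p) = -2.378512, -p*log2(p) = 0.457406
  p = 7/26 = 0.269231: log2(p) = -1.893085, -p*log2(p) = 0.509677
  p = 1/26 = 0.038462: log2(p) = -4.700440, -p*log2(p) = 0.180786
  p = 13/26 = 0.500000: log2(p) = -1.000000, -p*log2(p) = 0.500000
H = 0.457406 + 0.509677 + 0.180786 + 0.500000 = 1.647869

H = 1.6479 bits/symbol


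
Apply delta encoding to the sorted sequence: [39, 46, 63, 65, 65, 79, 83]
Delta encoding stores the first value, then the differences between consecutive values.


First value: 39
Deltas:
  46 - 39 = 7
  63 - 46 = 17
  65 - 63 = 2
  65 - 65 = 0
  79 - 65 = 14
  83 - 79 = 4


Delta encoded: [39, 7, 17, 2, 0, 14, 4]


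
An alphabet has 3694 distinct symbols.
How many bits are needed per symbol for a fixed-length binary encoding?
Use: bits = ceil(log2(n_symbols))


log2(3694) = 11.851
Bracket: 2^11 = 2048 < 3694 <= 2^12 = 4096
So ceil(log2(3694)) = 12

bits = ceil(log2(3694)) = ceil(11.851) = 12 bits


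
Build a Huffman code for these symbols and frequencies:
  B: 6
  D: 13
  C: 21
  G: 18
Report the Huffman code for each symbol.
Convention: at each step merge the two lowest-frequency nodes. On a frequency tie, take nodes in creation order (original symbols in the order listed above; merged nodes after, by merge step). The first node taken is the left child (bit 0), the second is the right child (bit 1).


Huffman tree construction:
Step 1: Merge B(6) + D(13) = 19
Step 2: Merge G(18) + (B+D)(19) = 37
Step 3: Merge C(21) + (G+(B+D))(37) = 58
Read each symbol's code off the tree from the root (left child = 0, right child = 1).

Codes:
  B: 110 (length 3)
  D: 111 (length 3)
  C: 0 (length 1)
  G: 10 (length 2)
Average code length: 114/58 = 1.9655 bits/symbol


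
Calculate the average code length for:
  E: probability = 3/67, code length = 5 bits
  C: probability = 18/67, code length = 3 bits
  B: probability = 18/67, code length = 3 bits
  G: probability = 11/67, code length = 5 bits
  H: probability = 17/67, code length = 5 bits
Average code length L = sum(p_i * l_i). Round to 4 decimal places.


Weighted contributions p_i * l_i:
  E: (3/67) * 5 = 15/67
  C: (18/67) * 3 = 54/67
  B: (18/67) * 3 = 54/67
  G: (11/67) * 5 = 55/67
  H: (17/67) * 5 = 85/67
Sum = (15 + 54 + 54 + 55 + 85)/67 = 263/67

L = 263/67 = 3.9254 bits/symbol


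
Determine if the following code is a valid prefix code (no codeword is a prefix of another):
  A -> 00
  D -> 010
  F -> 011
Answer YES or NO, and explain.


Checking each pair (does one codeword prefix another?):
  A='00' vs D='010': no prefix
  A='00' vs F='011': no prefix
  D='010' vs A='00': no prefix
  D='010' vs F='011': no prefix
  F='011' vs A='00': no prefix
  F='011' vs D='010': no prefix
No violation found over all pairs.

YES -- this is a valid prefix code. No codeword is a prefix of any other codeword.


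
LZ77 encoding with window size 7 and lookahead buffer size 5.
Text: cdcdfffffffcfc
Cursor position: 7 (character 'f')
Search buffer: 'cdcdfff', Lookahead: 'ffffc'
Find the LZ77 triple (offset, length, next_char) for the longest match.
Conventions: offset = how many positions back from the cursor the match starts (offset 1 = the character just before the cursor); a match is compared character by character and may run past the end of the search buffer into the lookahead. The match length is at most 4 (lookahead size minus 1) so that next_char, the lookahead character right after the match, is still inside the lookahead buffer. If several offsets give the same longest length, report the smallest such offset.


Try each offset into the search buffer:
  offset=1 (pos 6, char 'f'): match length 4
  offset=2 (pos 5, char 'f'): match length 4
  offset=3 (pos 4, char 'f'): match length 4
  offset=4 (pos 3, char 'd'): match length 0
  offset=5 (pos 2, char 'c'): match length 0
  offset=6 (pos 1, char 'd'): match length 0
  offset=7 (pos 0, char 'c'): match length 0
Longest match has length 4, found at offsets 1, 2, 3; take the smallest, offset 1.
next_char = character at position 7 + 4 = 11 -> 'c'

Best match: offset=1, length=4 (matching 'ffff' starting at position 6)
LZ77 triple: (1, 4, 'c')
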